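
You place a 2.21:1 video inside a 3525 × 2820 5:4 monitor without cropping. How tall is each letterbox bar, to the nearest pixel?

Since 2.210 > 1.250, the video is width-limited.
Content height = 3525 / 2.210 ≈ 1595.02 px.
Leftover height: 2820 − 1595.02 = 1224.98 px → 612.49 each side.

612 px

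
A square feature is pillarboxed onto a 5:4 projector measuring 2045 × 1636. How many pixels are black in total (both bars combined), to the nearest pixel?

square is narrower than 5:4, so it spans the full height.
The feature is 1636 × 1/1 ≈ 1636.0000 px wide.
Leftover width: 2045 − 1636.0000 = 409.0000 px.
Across the 1636-px span: 409.0000 × 1636 ≈ 669124 px.

669124 pixels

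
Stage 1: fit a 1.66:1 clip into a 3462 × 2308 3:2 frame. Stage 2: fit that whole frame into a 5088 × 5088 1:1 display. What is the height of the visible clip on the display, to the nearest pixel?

1.66:1 in 3462×2308: fills the width, so the clip is 3462.00 × 2085.54.
3:2 in 5088×5088: fills the width, so the intermediate becomes 5088.00 × 3392.00 — a scale of ×1.4697.
The clip scales with it: height 2085.54 × 1.4697 ≈ 3065.06.

3065 px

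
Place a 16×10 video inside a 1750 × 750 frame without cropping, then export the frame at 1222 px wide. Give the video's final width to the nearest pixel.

Fitted into 1750×750, the video spans the height; its width is 750 × 16/10 ≈ 1200.00 px.
Scaling 1750 → 1222 is ×0.6983, so the width becomes 1200.00 × 0.6983 ≈ 837.94 px.

838 px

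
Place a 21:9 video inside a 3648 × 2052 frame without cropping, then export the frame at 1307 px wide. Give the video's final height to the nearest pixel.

560 px

Fitted into 3648×2052, the video spans the width; its height is 3648 × 9/21 ≈ 1563.43 px.
Scaling 3648 → 1307 is ×0.3583, so the height becomes 1563.43 × 0.3583 ≈ 560.14 px.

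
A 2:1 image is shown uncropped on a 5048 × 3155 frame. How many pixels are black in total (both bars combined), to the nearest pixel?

3185288 pixels

Since 2.000 > 1.600, the image is width-limited.
The image is 5048 × 1/2 ≈ 2524.0000 px tall.
Leftover height: 3155 − 2524.0000 = 631.0000 px.
Bar area = 631.0000 × 5048 ≈ 3185288 px.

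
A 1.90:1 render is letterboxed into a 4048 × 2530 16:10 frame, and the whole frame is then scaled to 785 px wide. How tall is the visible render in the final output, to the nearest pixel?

Fitted into 4048×2530, the render spans the width; its height is 4048 / 1.900 ≈ 2130.53 px.
Resizing to 785 px wide multiplies everything by 0.1939: 2130.53 → 413.16 px.

413 px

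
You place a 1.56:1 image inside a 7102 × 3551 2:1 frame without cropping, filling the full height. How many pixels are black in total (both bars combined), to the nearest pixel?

5548224 pixels

Content width = 3551 × 1.560 ≈ 5539.5600 px.
Leftover width: 7102 − 5539.5600 = 1562.4400 px.
Across the 3551-px span: 1562.4400 × 3551 ≈ 5548224 px.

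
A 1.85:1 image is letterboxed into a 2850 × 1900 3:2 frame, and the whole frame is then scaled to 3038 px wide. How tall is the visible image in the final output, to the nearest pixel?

1642 px

In the 2850×1900 frame the image fills the width: height = 2850 / 1.850 ≈ 1540.54 px.
Scaling 2850 → 3038 is ×1.0660, so the height becomes 1540.54 × 1.0660 ≈ 1642.16 px.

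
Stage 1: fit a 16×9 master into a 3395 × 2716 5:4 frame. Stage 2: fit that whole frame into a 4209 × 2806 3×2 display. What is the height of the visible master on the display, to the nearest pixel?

First fit — 16×9 into 3395×2716 spans the width: 3395.00 × 1909.69.
The 5:4 canvas is height-limited in 4209×2806, giving 3507.50 × 2806.00; scale factor 1.0331.
So the master's height is 1909.69 × 1.0331 ≈ 1972.97.

1973 px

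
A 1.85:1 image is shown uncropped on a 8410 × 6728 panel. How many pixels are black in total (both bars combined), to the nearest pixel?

Since 1.850 > 1.250, the image is width-limited.
Content height = 8410 / 1.850 ≈ 4545.9459 px.
Leftover height: 6728 − 4545.9459 = 2182.0541 px.
That's 2182.0541 × 8410 ≈ 18351075 black pixels.

18351075 pixels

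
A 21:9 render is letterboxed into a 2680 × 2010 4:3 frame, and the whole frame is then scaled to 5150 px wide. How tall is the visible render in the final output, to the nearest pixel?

2207 px

In the 2680×2010 frame the render fills the width: height = 2680 × 9/21 ≈ 1148.57 px.
Scaling 2680 → 5150 is ×1.9216, so the height becomes 1148.57 × 1.9216 ≈ 2207.14 px.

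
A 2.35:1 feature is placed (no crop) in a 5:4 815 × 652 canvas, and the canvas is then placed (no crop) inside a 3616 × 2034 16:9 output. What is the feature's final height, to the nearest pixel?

1082 px

2.35:1 in 815×652: fills the width, so the feature is 815.00 × 346.81.
The 5:4 canvas is height-limited in 3616×2034, giving 2542.50 × 2034.00; scale factor 3.1196.
So the feature's height is 346.81 × 3.1196 ≈ 1081.91.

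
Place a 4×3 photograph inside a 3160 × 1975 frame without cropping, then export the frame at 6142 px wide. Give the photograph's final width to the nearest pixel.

Fitted into 3160×1975, the photograph spans the height; its width is 1975 × 4/3 ≈ 2633.33 px.
The frame scales by 6142/3160 = 1.9437; 2633.33 × 1.9437 ≈ 5118.33 px.

5118 px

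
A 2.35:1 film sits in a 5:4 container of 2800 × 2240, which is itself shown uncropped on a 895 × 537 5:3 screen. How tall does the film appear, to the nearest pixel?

286 px

First fit — 2.35:1 into 2800×2240 spans the width: 2800.00 × 1191.49.
5:4 in 895×537: fills the height, so the intermediate becomes 671.25 × 537.00 — a scale of ×0.2397.
The film scales with it: height 1191.49 × 0.2397 ≈ 285.64.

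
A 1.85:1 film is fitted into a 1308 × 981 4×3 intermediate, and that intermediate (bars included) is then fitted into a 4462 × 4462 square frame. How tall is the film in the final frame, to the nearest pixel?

2412 px

1.85:1 in 1308×981: fills the width, so the film is 1308.00 × 707.03.
4×3 in 4462×4462: fills the width, so the intermediate becomes 4462.00 × 3346.50 — a scale of ×3.4113.
So the film's height is 707.03 × 3.4113 ≈ 2411.89.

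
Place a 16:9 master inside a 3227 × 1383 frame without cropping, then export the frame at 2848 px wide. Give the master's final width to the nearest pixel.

At 3227×1383 the master is height-limited, so width = 1383 × 16/9 ≈ 2458.67 px.
Resizing to 2848 px wide multiplies everything by 0.8826: 2458.67 → 2169.90 px.

2170 px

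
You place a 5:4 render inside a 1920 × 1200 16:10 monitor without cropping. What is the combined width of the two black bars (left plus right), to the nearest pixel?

Since 1.250 < 1.600, the render is height-limited.
That makes the image 1500.00 px wide (1200 × 5/4).
1920 − 1500.00 = 420.00 px of bars.

420 px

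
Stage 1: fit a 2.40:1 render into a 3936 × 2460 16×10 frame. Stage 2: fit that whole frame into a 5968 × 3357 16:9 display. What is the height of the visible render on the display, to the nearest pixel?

2238 px

2.40:1 in 3936×2460: fills the width, so the render is 3936.00 × 1640.00.
Second fit — the 16×10 canvas into 5968×3357 spans the height: 5371.20 × 3357.00 (×1.3646 from 3936×2460).
Applying the same ×1.3646: 1640.00 → 2238.00.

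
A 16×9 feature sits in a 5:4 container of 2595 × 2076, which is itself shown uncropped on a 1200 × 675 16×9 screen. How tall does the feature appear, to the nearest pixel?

Inside the 2595×2076 canvas the feature is width-limited at 2595.00 × 1459.69.
The 5:4 canvas is height-limited in 1200×675, giving 843.75 × 675.00; scale factor 0.3251.
So the feature's height is 1459.69 × 0.3251 ≈ 474.61.

475 px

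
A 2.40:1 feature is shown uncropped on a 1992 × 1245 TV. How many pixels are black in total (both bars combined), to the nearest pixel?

2.40:1 is wider than 16:10, so it spans the full width.
The feature is 1992 / 2.400 ≈ 830.0000 px tall.
Leftover height: 1245 − 830.0000 = 415.0000 px.
That's 415.0000 × 1992 ≈ 826680 black pixels.

826680 pixels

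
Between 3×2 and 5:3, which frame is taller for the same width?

3×2

3×2 = 1.5 and 5:3 = 1.667; 1.667 > 1.5. The smaller width-to-height ratio is the taller frame.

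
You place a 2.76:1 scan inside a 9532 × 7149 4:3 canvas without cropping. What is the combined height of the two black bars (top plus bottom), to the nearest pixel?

2.76:1 is wider than 4:3, so it spans the full width.
The scan is 9532 / 2.760 ≈ 3453.62 px tall.
Leftover height: 7149 − 3453.62 = 3695.38 px.

3695 px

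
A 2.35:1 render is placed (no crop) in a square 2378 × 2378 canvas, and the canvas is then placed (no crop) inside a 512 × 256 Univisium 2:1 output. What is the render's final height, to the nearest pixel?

2.35:1 in 2378×2378: fills the width, so the render is 2378.00 × 1011.91.
The square canvas is height-limited in 512×256, giving 256.00 × 256.00; scale factor 0.1077.
So the render's height is 1011.91 × 0.1077 ≈ 108.94.

109 px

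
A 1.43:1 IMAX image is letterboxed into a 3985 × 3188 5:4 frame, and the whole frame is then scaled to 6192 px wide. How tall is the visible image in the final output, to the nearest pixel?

In the 3985×3188 frame the image fills the width: height = 3985 / 1.430 ≈ 2786.71 px.
The frame scales by 6192/3985 = 1.5538; 2786.71 × 1.5538 ≈ 4330.07 px.

4330 px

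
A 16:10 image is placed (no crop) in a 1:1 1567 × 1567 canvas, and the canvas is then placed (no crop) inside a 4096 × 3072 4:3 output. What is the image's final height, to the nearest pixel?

1920 px

First fit — 16:10 into 1567×1567 spans the width: 1567.00 × 979.38.
Second fit — the 1:1 canvas into 4096×3072 spans the height: 3072.00 × 3072.00 (×1.9604 from 1567×1567).
So the image's height is 979.38 × 1.9604 ≈ 1920.00.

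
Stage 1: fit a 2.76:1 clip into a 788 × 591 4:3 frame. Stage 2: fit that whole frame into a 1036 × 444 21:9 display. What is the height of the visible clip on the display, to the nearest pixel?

214 px

Inside the 788×591 canvas the clip is width-limited at 788.00 × 285.51.
Second fit — the 4:3 canvas into 1036×444 spans the height: 592.00 × 444.00 (×0.7513 from 788×591).
Applying the same ×0.7513: 285.51 → 214.49.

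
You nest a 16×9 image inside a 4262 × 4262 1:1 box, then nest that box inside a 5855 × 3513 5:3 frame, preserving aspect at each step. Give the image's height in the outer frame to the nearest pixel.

16×9 in 4262×4262: fills the width, so the image is 4262.00 × 2397.38.
The 1:1 canvas is height-limited in 5855×3513, giving 3513.00 × 3513.00; scale factor 0.8243.
The image scales with it: height 2397.38 × 0.8243 ≈ 1976.06.

1976 px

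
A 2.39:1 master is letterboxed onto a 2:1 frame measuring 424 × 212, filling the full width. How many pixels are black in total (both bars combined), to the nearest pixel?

The master is 424 / 2.390 ≈ 177.4059 px tall.
Black = 212 − 177.4059 = 34.5941 px.
Across the 424-px span: 34.5941 × 424 ≈ 14668 px.

14668 pixels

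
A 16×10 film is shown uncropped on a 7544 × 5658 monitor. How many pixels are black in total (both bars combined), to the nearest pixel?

16×10 is wider than 4×3, so it spans the full width.
That makes the image 4715.0000 px tall (7544 × 10/16).
Leftover height: 5658 − 4715.0000 = 943.0000 px.
Bar area = 943.0000 × 7544 ≈ 7113992 px.

7113992 pixels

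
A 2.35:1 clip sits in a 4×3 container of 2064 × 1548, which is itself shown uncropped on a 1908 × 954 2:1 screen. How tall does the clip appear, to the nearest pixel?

541 px

Inside the 2064×1548 canvas the clip is width-limited at 2064.00 × 878.30.
The 4×3 canvas is height-limited in 1908×954, giving 1272.00 × 954.00; scale factor 0.6163.
So the clip's height is 878.30 × 0.6163 ≈ 541.28.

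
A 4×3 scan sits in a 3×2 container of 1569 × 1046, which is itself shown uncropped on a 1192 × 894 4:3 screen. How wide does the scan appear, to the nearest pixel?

First fit — 4×3 into 1569×1046 spans the height: 1394.67 × 1046.00.
The 3×2 canvas is width-limited in 1192×894, giving 1192.00 × 794.67; scale factor 0.7597.
So the scan's width is 1394.67 × 0.7597 ≈ 1059.56.

1060 px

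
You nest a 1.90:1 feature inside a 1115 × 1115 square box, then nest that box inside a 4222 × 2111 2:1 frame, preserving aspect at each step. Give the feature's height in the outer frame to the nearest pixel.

1111 px

1.90:1 in 1115×1115: fills the width, so the feature is 1115.00 × 586.84.
Second fit — the square canvas into 4222×2111 spans the height: 2111.00 × 2111.00 (×1.8933 from 1115×1115).
The feature scales with it: height 586.84 × 1.8933 ≈ 1111.05.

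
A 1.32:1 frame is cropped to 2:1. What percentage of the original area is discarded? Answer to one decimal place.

34.0%

Going from 1.32:1 to 2:1 means cutting height while keeping width.
(1.320)/(2.000) ≈ 0.660 of the area survives, leaving 34.00% discarded.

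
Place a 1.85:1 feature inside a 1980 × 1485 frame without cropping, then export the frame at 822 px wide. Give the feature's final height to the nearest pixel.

At 1980×1485 the feature is width-limited, so height = 1980 / 1.850 ≈ 1070.27 px.
Resizing to 822 px wide multiplies everything by 0.4152: 1070.27 → 444.32 px.

444 px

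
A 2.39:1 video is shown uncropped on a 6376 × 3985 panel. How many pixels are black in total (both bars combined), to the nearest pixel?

8398579 pixels

Since 2.390 > 1.600, the video is width-limited.
That makes the image 2667.7824 px tall (6376 / 2.390).
Leftover height: 3985 − 2667.7824 = 1317.2176 px.
That's 1317.2176 × 6376 ≈ 8398579 black pixels.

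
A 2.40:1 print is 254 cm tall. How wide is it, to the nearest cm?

610 cm

254 × 2.400 = 609.60.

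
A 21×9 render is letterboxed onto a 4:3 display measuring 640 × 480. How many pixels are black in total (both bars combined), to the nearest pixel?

131657 pixels

21×9 is wider than 4:3, so it spans the full width.
The render is 640 × 9/21 ≈ 274.2857 px tall.
480 − 274.2857 = 205.7143 px of bars.
Across the 640-px span: 205.7143 × 640 ≈ 131657 px.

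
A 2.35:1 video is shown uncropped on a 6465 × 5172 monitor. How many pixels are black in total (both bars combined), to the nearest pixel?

Since 2.350 > 1.250, the video is width-limited.
Content height = 6465 / 2.350 ≈ 2751.0638 px.
Leftover height: 5172 − 2751.0638 = 2420.9362 px.
That's 2420.9362 × 6465 ≈ 15651352 black pixels.

15651352 pixels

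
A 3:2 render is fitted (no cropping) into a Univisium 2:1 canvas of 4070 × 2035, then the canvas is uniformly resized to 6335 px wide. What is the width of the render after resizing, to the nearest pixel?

4751 px

In the 4070×2035 frame the render fills the height: width = 2035 × 3/2 ≈ 3052.50 px.
Scaling 4070 → 6335 is ×1.5565, so the width becomes 3052.50 × 1.5565 ≈ 4751.25 px.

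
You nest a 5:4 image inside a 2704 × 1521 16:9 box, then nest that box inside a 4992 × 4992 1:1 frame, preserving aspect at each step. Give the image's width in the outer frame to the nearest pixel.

Inside the 2704×1521 canvas the image is height-limited at 1901.25 × 1521.00.
Second fit — the 16:9 canvas into 4992×4992 spans the width: 4992.00 × 2808.00 (×1.8462 from 2704×1521).
So the image's width is 1901.25 × 1.8462 ≈ 3510.00.

3510 px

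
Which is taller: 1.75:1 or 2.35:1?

1.75 and 2.35; 2.35 > 1.75. The smaller width-to-height ratio is the taller frame.

1.75:1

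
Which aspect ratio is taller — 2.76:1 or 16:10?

2.76 and 16:10 = 1.6; 2.76 > 1.6. The smaller width-to-height ratio is the taller frame.

16:10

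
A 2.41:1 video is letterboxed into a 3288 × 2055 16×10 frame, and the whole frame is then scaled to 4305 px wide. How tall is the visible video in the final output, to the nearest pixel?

In the 3288×2055 frame the video fills the width: height = 3288 / 2.410 ≈ 1364.32 px.
The frame scales by 4305/3288 = 1.3093; 1364.32 × 1.3093 ≈ 1786.31 px.

1786 px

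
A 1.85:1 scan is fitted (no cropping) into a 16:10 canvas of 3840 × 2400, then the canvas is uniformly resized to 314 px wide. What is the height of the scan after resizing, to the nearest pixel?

170 px

Fitted into 3840×2400, the scan spans the width; its height is 3840 / 1.850 ≈ 2075.68 px.
Scaling 3840 → 314 is ×0.0818, so the height becomes 2075.68 × 0.0818 ≈ 169.73 px.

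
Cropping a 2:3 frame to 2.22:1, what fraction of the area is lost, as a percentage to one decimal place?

2.22:1 is wider than 2:3, so the crop keeps the full width and trims the height.
Fraction kept = (0.667)/(2.220) ≈ 30.03%, so 69.97% is lost.

70.0%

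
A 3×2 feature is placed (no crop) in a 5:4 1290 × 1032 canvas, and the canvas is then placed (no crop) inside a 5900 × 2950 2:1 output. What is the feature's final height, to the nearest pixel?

First fit — 3×2 into 1290×1032 spans the width: 1290.00 × 860.00.
Second fit — the 5:4 canvas into 5900×2950 spans the height: 3687.50 × 2950.00 (×2.8585 from 1290×1032).
The feature scales with it: height 860.00 × 2.8585 ≈ 2458.33.

2458 px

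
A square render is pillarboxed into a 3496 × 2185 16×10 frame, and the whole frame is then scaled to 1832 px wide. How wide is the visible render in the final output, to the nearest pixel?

1145 px

In the 3496×2185 frame the render fills the height: width = 2185 × 1/1 ≈ 2185.00 px.
Scaling 3496 → 1832 is ×0.5240, so the width becomes 2185.00 × 0.5240 ≈ 1145.00 px.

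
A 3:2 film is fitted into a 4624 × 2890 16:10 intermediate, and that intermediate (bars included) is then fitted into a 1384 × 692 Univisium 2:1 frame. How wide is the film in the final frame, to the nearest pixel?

Inside the 4624×2890 canvas the film is height-limited at 4335.00 × 2890.00.
Second fit — the 16:10 canvas into 1384×692 spans the height: 1107.20 × 692.00 (×0.2394 from 4624×2890).
The film scales with it: width 4335.00 × 0.2394 ≈ 1038.00.

1038 px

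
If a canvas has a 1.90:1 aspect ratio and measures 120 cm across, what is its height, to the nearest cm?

63 cm

At 1.90:1, 120 / 1.900 ≈ 63.16.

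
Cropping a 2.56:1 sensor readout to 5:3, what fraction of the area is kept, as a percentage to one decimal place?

65.1%

The height stays; only width is cut (since 5:3 is narrower than 2.56:1).
Fraction kept = (1.667)/(2.560) ≈ 65.10%.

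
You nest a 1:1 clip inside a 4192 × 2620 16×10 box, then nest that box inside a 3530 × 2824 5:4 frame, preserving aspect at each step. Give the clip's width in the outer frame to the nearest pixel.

2206 px

First fit — 1:1 into 4192×2620 spans the height: 2620.00 × 2620.00.
Second fit — the 16×10 canvas into 3530×2824 spans the width: 3530.00 × 2206.25 (×0.8421 from 4192×2620).
Applying the same ×0.8421: 2620.00 → 2206.25.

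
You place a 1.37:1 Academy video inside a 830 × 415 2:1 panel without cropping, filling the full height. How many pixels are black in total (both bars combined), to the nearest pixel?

The video is 415 × 1.370 ≈ 568.5500 px wide.
Leftover width: 830 − 568.5500 = 261.4500 px.
Bar area = 261.4500 × 415 ≈ 108502 px.

108502 pixels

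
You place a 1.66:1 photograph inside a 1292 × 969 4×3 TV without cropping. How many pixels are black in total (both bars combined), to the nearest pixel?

246367 pixels

1.66:1 (1.660) > 4×3 (1.333), so the photograph fills the width.
That makes the image 778.3133 px tall (1292 / 1.660).
969 − 778.3133 = 190.6867 px of bars.
That's 190.6867 × 1292 ≈ 246367 black pixels.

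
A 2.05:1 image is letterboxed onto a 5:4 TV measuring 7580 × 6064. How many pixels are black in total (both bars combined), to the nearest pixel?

17937608 pixels

Since 2.050 > 1.250, the image is width-limited.
That makes the image 3697.5610 px tall (7580 / 2.050).
Leftover height: 6064 − 3697.5610 = 2366.4390 px.
That's 2366.4390 × 7580 ≈ 17937608 black pixels.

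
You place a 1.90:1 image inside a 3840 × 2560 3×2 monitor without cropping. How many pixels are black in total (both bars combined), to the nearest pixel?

1.90:1 is wider than 3×2, so it spans the full width.
The image is 3840 / 1.900 ≈ 2021.0526 px tall.
Leftover height: 2560 − 2021.0526 = 538.9474 px.
That's 538.9474 × 3840 ≈ 2069558 black pixels.

2069558 pixels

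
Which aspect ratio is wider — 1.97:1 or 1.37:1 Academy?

1.97 and 1.37; 1.97 > 1.37.

1.97:1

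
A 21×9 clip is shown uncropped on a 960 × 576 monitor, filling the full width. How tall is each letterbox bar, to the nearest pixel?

Content height = 960 × 9/21 ≈ 411.43 px.
Leftover height: 576 − 411.43 = 164.57 px → 82.29 each side.

82 px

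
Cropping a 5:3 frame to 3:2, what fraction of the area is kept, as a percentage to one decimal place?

3:2 is narrower than 5:3, so the crop keeps the full height and trims the width.
(1.500)/(1.667) ≈ 0.900 of the area survives.

90.0%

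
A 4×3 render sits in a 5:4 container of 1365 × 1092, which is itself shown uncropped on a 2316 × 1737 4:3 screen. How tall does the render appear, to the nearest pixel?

1628 px

First fit — 4×3 into 1365×1092 spans the width: 1365.00 × 1023.75.
The 5:4 canvas is height-limited in 2316×1737, giving 2171.25 × 1737.00; scale factor 1.5907.
The render scales with it: height 1023.75 × 1.5907 ≈ 1628.44.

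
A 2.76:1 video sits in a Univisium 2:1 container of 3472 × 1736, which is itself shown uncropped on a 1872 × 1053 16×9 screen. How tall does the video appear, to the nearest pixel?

Inside the 3472×1736 canvas the video is width-limited at 3472.00 × 1257.97.
Second fit — the Univisium 2:1 canvas into 1872×1053 spans the width: 1872.00 × 936.00 (×0.5392 from 3472×1736).
The video scales with it: height 1257.97 × 0.5392 ≈ 678.26.

678 px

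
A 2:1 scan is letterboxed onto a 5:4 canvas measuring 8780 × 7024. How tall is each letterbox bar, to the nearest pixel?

1317 px

2:1 is wider than 5:4, so it spans the full width.
That makes the image 4390.00 px tall (8780 × 1/2).
Black = 7024 − 4390.00 = 2634.00 px, or 1317.00 per bar.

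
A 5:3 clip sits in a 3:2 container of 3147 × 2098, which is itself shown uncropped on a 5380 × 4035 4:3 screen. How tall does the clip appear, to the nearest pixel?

3228 px

Inside the 3147×2098 canvas the clip is width-limited at 3147.00 × 1888.20.
3:2 in 5380×4035: fills the width, so the intermediate becomes 5380.00 × 3586.67 — a scale of ×1.7096.
So the clip's height is 1888.20 × 1.7096 ≈ 3228.00.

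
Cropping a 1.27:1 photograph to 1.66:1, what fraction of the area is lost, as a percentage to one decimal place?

Going from 1.27:1 to 1.66:1 means cutting height while keeping width.
(1.270)/(1.660) ≈ 0.765 of the area survives, leaving 23.49% discarded.

23.5%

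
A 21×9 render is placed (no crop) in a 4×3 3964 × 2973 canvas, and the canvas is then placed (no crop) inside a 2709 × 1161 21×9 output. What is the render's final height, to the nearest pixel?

Inside the 3964×2973 canvas the render is width-limited at 3964.00 × 1698.86.
The 4×3 canvas is height-limited in 2709×1161, giving 1548.00 × 1161.00; scale factor 0.3905.
So the render's height is 1698.86 × 0.3905 ≈ 663.43.

663 px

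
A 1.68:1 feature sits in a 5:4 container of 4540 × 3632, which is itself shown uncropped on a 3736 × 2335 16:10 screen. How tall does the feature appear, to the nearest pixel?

1.68:1 in 4540×3632: fills the width, so the feature is 4540.00 × 2702.38.
Second fit — the 5:4 canvas into 3736×2335 spans the height: 2918.75 × 2335.00 (×0.6429 from 4540×3632).
Applying the same ×0.6429: 2702.38 → 1737.35.

1737 px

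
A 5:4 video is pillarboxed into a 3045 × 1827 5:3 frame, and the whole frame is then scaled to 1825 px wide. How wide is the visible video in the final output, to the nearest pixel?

At 3045×1827 the video is height-limited, so width = 1827 × 5/4 ≈ 2283.75 px.
The frame scales by 1825/3045 = 0.5993; 2283.75 × 0.5993 ≈ 1368.75 px.

1369 px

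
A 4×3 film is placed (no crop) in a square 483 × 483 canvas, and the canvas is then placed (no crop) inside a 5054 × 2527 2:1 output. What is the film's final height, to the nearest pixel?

First fit — 4×3 into 483×483 spans the width: 483.00 × 362.25.
square in 5054×2527: fills the height, so the intermediate becomes 2527.00 × 2527.00 — a scale of ×5.2319.
So the film's height is 362.25 × 5.2319 ≈ 1895.25.

1895 px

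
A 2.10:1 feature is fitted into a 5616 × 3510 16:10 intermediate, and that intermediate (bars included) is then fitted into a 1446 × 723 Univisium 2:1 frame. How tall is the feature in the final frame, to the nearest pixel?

551 px

2.10:1 in 5616×3510: fills the width, so the feature is 5616.00 × 2674.29.
16:10 in 1446×723: fills the height, so the intermediate becomes 1156.80 × 723.00 — a scale of ×0.2060.
So the feature's height is 2674.29 × 0.2060 ≈ 550.86.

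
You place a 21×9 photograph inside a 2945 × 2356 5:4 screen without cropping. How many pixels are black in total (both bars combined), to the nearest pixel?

21×9 is wider than 5:4, so it spans the full width.
The photograph is 2945 × 9/21 ≈ 1262.1429 px tall.
Black = 2356 − 1262.1429 = 1093.8571 px.
That's 1093.8571 × 2945 ≈ 3221409 black pixels.

3221409 pixels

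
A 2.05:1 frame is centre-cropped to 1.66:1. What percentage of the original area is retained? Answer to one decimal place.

The height stays; only width is cut (since 1.66:1 is narrower than 2.05:1).
Area ratio = (1.660)/(2.050) = 80.98% retained.

81.0%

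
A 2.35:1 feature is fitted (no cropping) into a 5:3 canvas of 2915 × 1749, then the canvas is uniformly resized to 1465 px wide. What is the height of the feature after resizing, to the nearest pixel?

Fitted into 2915×1749, the feature spans the width; its height is 2915 / 2.350 ≈ 1240.43 px.
Resizing to 1465 px wide multiplies everything by 0.5026: 1240.43 → 623.40 px.

623 px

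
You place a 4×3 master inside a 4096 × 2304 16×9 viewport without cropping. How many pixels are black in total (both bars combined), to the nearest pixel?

Since 1.333 < 1.778, the master is height-limited.
Content width = 2304 × 4/3 ≈ 3072.0000 px.
Leftover width: 4096 − 3072.0000 = 1024.0000 px.
That's 1024.0000 × 2304 ≈ 2359296 black pixels.

2359296 pixels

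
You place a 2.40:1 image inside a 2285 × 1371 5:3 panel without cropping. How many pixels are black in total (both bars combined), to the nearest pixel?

957225 pixels

2.40:1 is wider than 5:3, so it spans the full width.
Content height = 2285 / 2.400 ≈ 952.0833 px.
Leftover height: 1371 − 952.0833 = 418.9167 px.
That's 418.9167 × 2285 ≈ 957225 black pixels.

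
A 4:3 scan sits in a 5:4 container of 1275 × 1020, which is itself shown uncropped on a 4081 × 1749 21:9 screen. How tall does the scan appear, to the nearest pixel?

1640 px

4:3 in 1275×1020: fills the width, so the scan is 1275.00 × 956.25.
5:4 in 4081×1749: fills the height, so the intermediate becomes 2186.25 × 1749.00 — a scale of ×1.7147.
The scan scales with it: height 956.25 × 1.7147 ≈ 1639.69.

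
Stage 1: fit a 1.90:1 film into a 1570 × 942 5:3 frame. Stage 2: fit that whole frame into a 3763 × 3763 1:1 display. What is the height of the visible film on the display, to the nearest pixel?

1981 px

First fit — 1.90:1 into 1570×942 spans the width: 1570.00 × 826.32.
5:3 in 3763×3763: fills the width, so the intermediate becomes 3763.00 × 2257.80 — a scale of ×2.3968.
Applying the same ×2.3968: 826.32 → 1980.53.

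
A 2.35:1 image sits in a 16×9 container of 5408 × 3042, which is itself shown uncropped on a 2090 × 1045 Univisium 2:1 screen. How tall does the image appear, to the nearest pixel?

791 px

First fit — 2.35:1 into 5408×3042 spans the width: 5408.00 × 2301.28.
Second fit — the 16×9 canvas into 2090×1045 spans the height: 1857.78 × 1045.00 (×0.3435 from 5408×3042).
So the image's height is 2301.28 × 0.3435 ≈ 790.54.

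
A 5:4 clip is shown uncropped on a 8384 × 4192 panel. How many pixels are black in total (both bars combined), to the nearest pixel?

Since 1.250 < 2.000, the clip is height-limited.
That makes the image 5240.0000 px wide (4192 × 5/4).
Leftover width: 8384 − 5240.0000 = 3144.0000 px.
Across the 4192-px span: 3144.0000 × 4192 ≈ 13179648 px.

13179648 pixels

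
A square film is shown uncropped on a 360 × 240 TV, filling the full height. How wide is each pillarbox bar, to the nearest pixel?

The film is 240 × 1/1 ≈ 240.00 px wide.
360 − 240.00 = 120.00 px of bars (60.00 each).

60 px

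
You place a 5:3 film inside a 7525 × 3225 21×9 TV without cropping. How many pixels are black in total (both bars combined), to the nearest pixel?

6933750 pixels

5:3 (1.667) < 21×9 (2.333), so the film fills the height.
Content width = 3225 × 5/3 ≈ 5375.0000 px.
7525 − 5375.0000 = 2150.0000 px of bars.
Bar area = 2150.0000 × 3225 ≈ 6933750 px.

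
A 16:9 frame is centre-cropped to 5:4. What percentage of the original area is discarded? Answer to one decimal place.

5:4 is narrower than 16:9, so the crop keeps the full height and trims the width.
(1.250)/(1.778) ≈ 0.703 of the area survives, leaving 29.69% discarded.

29.7%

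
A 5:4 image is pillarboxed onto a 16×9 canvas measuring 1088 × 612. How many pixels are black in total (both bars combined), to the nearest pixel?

Since 1.250 < 1.778, the image is height-limited.
That makes the image 765.0000 px wide (612 × 5/4).
Leftover width: 1088 − 765.0000 = 323.0000 px.
Bar area = 323.0000 × 612 ≈ 197676 px.

197676 pixels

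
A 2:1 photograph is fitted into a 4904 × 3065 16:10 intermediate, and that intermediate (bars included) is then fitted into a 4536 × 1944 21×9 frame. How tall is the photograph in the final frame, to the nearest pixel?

First fit — 2:1 into 4904×3065 spans the width: 4904.00 × 2452.00.
Second fit — the 16:10 canvas into 4536×1944 spans the height: 3110.40 × 1944.00 (×0.6343 from 4904×3065).
So the photograph's height is 2452.00 × 0.6343 ≈ 1555.20.

1555 px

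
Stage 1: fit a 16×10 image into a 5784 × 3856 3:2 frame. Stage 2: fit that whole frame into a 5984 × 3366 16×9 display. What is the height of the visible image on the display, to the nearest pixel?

3156 px

16×10 in 5784×3856: fills the width, so the image is 5784.00 × 3615.00.
3:2 in 5984×3366: fills the height, so the intermediate becomes 5049.00 × 3366.00 — a scale of ×0.8729.
So the image's height is 3615.00 × 0.8729 ≈ 3155.62.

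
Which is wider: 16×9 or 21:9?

21:9

16×9 = 1.778 and 21:9 = 2.333; 2.333 > 1.778.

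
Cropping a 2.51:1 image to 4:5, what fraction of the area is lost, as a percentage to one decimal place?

4:5 is narrower than 2.51:1, so the crop keeps the full height and trims the width.
Fraction kept = (0.800)/(2.510) ≈ 31.87%, so 68.13% is lost.

68.1%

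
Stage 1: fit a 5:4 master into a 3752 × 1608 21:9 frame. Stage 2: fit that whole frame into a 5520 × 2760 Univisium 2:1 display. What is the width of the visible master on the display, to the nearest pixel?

2957 px

5:4 in 3752×1608: fills the height, so the master is 2010.00 × 1608.00.
The 21:9 canvas is width-limited in 5520×2760, giving 5520.00 × 2365.71; scale factor 1.4712.
The master scales with it: width 2010.00 × 1.4712 ≈ 2957.14.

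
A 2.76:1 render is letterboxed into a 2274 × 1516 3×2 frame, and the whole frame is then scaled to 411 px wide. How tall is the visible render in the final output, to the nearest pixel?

149 px

In the 2274×1516 frame the render fills the width: height = 2274 / 2.760 ≈ 823.91 px.
The frame scales by 411/2274 = 0.1807; 823.91 × 0.1807 ≈ 148.91 px.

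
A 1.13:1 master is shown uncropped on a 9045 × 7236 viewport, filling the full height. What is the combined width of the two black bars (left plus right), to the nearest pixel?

The master is 7236 × 1.130 ≈ 8176.68 px wide.
Leftover width: 9045 − 8176.68 = 868.32 px.

868 px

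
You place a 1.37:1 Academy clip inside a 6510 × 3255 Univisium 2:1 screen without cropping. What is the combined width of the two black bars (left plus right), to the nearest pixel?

1.37:1 Academy (1.370) < Univisium 2:1 (2.000), so the clip fills the height.
Content width = 3255 × 1.370 ≈ 4459.35 px.
Black = 6510 − 4459.35 = 2050.65 px.

2051 px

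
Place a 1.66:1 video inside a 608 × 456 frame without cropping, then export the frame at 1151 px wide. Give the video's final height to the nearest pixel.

At 608×456 the video is width-limited, so height = 608 / 1.660 ≈ 366.27 px.
The frame scales by 1151/608 = 1.8931; 366.27 × 1.8931 ≈ 693.37 px.

693 px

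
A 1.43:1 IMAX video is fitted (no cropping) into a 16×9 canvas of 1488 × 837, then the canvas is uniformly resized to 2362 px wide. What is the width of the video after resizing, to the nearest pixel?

At 1488×837 the video is height-limited, so width = 837 × 1.430 ≈ 1196.91 px.
Scaling 1488 → 2362 is ×1.5874, so the width becomes 1196.91 × 1.5874 ≈ 1899.93 px.

1900 px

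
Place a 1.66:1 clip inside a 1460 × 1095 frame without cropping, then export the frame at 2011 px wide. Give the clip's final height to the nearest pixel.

1211 px

In the 1460×1095 frame the clip fills the width: height = 1460 / 1.660 ≈ 879.52 px.
Scaling 1460 → 2011 is ×1.3774, so the height becomes 879.52 × 1.3774 ≈ 1211.45 px.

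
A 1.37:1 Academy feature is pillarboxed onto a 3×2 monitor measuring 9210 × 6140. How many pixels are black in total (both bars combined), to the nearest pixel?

1.37:1 Academy is narrower than 3×2, so it spans the full height.
That makes the image 8411.8000 px wide (6140 × 1.370).
Leftover width: 9210 − 8411.8000 = 798.2000 px.
That's 798.2000 × 6140 ≈ 4900948 black pixels.

4900948 pixels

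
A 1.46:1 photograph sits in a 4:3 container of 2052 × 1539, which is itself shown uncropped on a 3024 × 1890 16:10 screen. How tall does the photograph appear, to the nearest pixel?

1726 px

First fit — 1.46:1 into 2052×1539 spans the width: 2052.00 × 1405.48.
Second fit — the 4:3 canvas into 3024×1890 spans the height: 2520.00 × 1890.00 (×1.2281 from 2052×1539).
So the photograph's height is 1405.48 × 1.2281 ≈ 1726.03.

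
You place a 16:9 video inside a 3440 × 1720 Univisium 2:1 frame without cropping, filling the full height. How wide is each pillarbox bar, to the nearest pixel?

191 px

That makes the image 3057.78 px wide (1720 × 16/9).
Leftover width: 3440 − 3057.78 = 382.22 px → 191.11 each side.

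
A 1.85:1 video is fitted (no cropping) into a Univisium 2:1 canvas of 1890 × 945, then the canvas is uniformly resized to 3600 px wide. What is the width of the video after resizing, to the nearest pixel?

3330 px

In the 1890×945 frame the video fills the height: width = 945 × 1.850 ≈ 1748.25 px.
The frame scales by 3600/1890 = 1.9048; 1748.25 × 1.9048 ≈ 3330.00 px.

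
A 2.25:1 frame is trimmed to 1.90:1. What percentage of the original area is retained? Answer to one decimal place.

84.4%

1.90:1 is narrower than 2.25:1, so the crop keeps the full height and trims the width.
Area ratio = (1.900)/(2.250) = 84.44% retained.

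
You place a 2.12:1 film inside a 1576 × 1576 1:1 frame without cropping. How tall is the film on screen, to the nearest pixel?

743 px

2.12:1 (2.120) > 1:1 (1.000), so the film fills the width.
The film is 1576 / 2.120 ≈ 743.40 px tall.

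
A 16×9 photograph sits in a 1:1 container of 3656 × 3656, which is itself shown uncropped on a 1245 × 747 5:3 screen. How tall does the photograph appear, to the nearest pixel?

16×9 in 3656×3656: fills the width, so the photograph is 3656.00 × 2056.50.
The 1:1 canvas is height-limited in 1245×747, giving 747.00 × 747.00; scale factor 0.2043.
The photograph scales with it: height 2056.50 × 0.2043 ≈ 420.19.

420 px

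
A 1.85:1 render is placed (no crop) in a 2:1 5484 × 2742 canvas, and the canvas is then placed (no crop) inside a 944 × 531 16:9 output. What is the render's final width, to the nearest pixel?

Inside the 5484×2742 canvas the render is height-limited at 5072.70 × 2742.00.
The 2:1 canvas is width-limited in 944×531, giving 944.00 × 472.00; scale factor 0.1721.
Applying the same ×0.1721: 5072.70 → 873.20.

873 px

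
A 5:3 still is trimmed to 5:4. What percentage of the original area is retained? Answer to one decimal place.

75.0%

5:4 is narrower than 5:3, so the crop keeps the full height and trims the width.
Fraction kept = (1.250)/(1.667) ≈ 75.00%.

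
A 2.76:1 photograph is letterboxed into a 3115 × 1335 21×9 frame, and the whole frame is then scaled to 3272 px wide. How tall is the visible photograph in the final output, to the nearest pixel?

1186 px

In the 3115×1335 frame the photograph fills the width: height = 3115 / 2.760 ≈ 1128.62 px.
Resizing to 3272 px wide multiplies everything by 1.0504: 1128.62 → 1185.51 px.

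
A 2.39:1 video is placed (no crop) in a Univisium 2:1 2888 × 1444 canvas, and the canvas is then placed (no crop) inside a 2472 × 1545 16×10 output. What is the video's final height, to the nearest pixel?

First fit — 2.39:1 into 2888×1444 spans the width: 2888.00 × 1208.37.
Univisium 2:1 in 2472×1545: fills the width, so the intermediate becomes 2472.00 × 1236.00 — a scale of ×0.8560.
Applying the same ×0.8560: 1208.37 → 1034.31.

1034 px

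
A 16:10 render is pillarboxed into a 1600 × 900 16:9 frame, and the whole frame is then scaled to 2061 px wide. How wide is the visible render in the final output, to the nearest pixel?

1855 px

Fitted into 1600×900, the render spans the height; its width is 900 × 16/10 ≈ 1440.00 px.
The frame scales by 2061/1600 = 1.2881; 1440.00 × 1.2881 ≈ 1854.90 px.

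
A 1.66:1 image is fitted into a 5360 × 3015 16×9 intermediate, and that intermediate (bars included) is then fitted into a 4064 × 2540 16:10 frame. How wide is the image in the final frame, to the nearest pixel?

First fit — 1.66:1 into 5360×3015 spans the height: 5004.90 × 3015.00.
16×9 in 4064×2540: fills the width, so the intermediate becomes 4064.00 × 2286.00 — a scale of ×0.7582.
Applying the same ×0.7582: 5004.90 → 3794.76.

3795 px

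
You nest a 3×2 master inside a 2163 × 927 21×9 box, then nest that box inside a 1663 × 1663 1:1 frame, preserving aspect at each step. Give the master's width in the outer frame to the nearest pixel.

3×2 in 2163×927: fills the height, so the master is 1390.50 × 927.00.
Second fit — the 21×9 canvas into 1663×1663 spans the width: 1663.00 × 712.71 (×0.7688 from 2163×927).
So the master's width is 1390.50 × 0.7688 ≈ 1069.07.

1069 px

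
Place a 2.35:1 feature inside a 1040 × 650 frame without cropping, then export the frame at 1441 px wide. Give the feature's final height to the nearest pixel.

At 1040×650 the feature is width-limited, so height = 1040 / 2.350 ≈ 442.55 px.
Resizing to 1441 px wide multiplies everything by 1.3856: 442.55 → 613.19 px.

613 px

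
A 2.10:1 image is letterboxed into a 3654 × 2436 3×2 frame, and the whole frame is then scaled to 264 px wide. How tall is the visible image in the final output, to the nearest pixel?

126 px

At 3654×2436 the image is width-limited, so height = 3654 / 2.100 ≈ 1740.00 px.
Scaling 3654 → 264 is ×0.0722, so the height becomes 1740.00 × 0.0722 ≈ 125.71 px.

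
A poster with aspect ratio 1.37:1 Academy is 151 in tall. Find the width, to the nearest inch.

At 1.37:1 Academy, 151 × 1.370 ≈ 206.87.

207 in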